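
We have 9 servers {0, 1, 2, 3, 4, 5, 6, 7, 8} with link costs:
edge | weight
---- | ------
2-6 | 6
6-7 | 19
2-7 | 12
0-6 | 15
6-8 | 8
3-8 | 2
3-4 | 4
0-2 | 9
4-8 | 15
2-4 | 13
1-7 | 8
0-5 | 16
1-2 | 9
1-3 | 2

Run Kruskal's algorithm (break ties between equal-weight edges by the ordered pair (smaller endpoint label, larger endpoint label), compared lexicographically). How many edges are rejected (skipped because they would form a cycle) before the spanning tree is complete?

5

Kruskal's algorithm — process edges by increasing weight (ties by edge label):
1-3 (2): add — endpoints in different components.
3-8 (2): add — endpoints in different components.
3-4 (4): add — endpoints in different components.
2-6 (6): add — endpoints in different components.
1-7 (8): add — endpoints in different components.
6-8 (8): add — endpoints in different components.
0-2 (9): add — endpoints in different components.
1-2 (9): skip — 1 and 2 already connected.
2-7 (12): skip — 2 and 7 already connected.
2-4 (13): skip — 2 and 4 already connected.
0-6 (15): skip — 0 and 6 already connected.
4-8 (15): skip — 4 and 8 already connected.
0-5 (16): add — endpoints in different components.
Edges rejected before the tree was complete: 5.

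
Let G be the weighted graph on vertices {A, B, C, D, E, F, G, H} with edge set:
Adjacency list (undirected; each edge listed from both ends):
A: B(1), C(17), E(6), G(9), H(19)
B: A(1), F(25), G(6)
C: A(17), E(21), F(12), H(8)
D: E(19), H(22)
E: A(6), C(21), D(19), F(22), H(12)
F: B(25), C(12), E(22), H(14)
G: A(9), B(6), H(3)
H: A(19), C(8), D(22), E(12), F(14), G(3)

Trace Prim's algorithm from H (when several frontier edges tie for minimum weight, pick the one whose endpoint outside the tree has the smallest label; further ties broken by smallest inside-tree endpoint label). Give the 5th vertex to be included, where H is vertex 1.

Prim, starting at H.
Step 1: cheapest edge leaving the tree is G-H (3); add G.
Step 2: cheapest edge leaving the tree is B-G (6); add B.
Step 3: cheapest edge leaving the tree is A-B (1); add A.
Step 4: cheapest edge leaving the tree is A-E (6); add E.
Step 5: cheapest edge leaving the tree is C-H (8); add C.
Step 6: cheapest edge leaving the tree is C-F (12); add F.
Step 7: cheapest edge leaving the tree is D-E (19); add D.
Vertex order: H, G, B, A, E, C, F, D. The 5th vertex is E.

E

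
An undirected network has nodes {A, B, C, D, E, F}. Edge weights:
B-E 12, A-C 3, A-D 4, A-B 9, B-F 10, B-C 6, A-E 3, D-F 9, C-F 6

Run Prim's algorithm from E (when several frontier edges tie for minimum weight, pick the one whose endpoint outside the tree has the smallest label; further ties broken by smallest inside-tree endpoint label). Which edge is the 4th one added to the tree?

B-C

Prim, starting at E.
Step 1: frontier [A-E 3, B-E 12] → take A-E (3); add A.
Step 2: frontier [A-C 3, A-D 4, A-B 9, B-E 12] → take A-C (3); add C.
Step 3: frontier [A-D 4, A-B 9, B-C 6, C-F 6, B-E 12] → take A-D (4); add D.
Step 4: frontier [A-B 9, B-C 6, C-F 6, D-F 9, B-E 12] → take B-C (6); add B.
Step 5: frontier [B-F 10, C-F 6, D-F 9] → take C-F (6); add F.
The 4th edge added is B-C.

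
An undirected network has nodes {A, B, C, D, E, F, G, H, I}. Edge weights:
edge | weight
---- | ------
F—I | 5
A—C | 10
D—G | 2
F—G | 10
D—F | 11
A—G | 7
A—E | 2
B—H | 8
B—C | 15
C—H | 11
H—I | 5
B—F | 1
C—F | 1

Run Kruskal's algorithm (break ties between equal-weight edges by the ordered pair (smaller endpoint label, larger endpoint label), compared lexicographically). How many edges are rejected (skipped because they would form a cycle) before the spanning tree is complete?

Kruskal: consider edges lightest-first.
B—F (1): add — endpoints in different components.
C—F (1): add — endpoints in different components.
A—E (2): add — endpoints in different components.
D—G (2): add — endpoints in different components.
F—I (5): add — endpoints in different components.
H—I (5): add — endpoints in different components.
A—G (7): add — endpoints in different components.
B—H (8): skip — B and H already connected.
A—C (10): add — endpoints in different components.
Edges rejected before the tree was complete: 1.

1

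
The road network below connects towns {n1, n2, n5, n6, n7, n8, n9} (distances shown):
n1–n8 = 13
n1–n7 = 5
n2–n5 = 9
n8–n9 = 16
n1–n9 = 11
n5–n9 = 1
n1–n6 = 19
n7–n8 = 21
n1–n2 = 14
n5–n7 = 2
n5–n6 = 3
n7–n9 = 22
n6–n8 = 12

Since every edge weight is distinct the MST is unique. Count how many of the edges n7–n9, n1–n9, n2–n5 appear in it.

1

Kruskal: consider edges lightest-first.
n5–n9 (1): add. Components now {n5,n9} {n7} {n1} {n6} {n8} {n2}
n5–n7 (2): add. Components now {n5,n7,n9} {n1} {n6} {n8} {n2}
n5–n6 (3): add. Components now {n5,n6,n7,n9} {n1} {n8} {n2}
n1–n7 (5): add. Components now {n1,n5,n6,n7,n9} {n8} {n2}
n2–n5 (9): add. Components now {n1,n2,n5,n6,n7,n9} {n8}
n1–n9 (11): skip — n1 and n9 already connected.
n6–n8 (12): add. Components now {n1,n2,n5,n6,n7,n8,n9}
MST edge set: {n5–n9, n5–n7, n5–n6, n1–n7, n2–n5, n6–n8}.
Of the listed edges, {n2–n5} are in the MST → 1.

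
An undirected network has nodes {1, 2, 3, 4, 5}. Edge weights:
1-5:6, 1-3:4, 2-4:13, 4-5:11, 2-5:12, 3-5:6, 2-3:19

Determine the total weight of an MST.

Prim, starting at 1.
Step 1: cheapest edge leaving the tree is 1-3 (4); add 3.
Step 2: cheapest edge leaving the tree is 1-5 (6); add 5.
Step 3: cheapest edge leaving the tree is 4-5 (11); add 4.
Step 4: cheapest edge leaving the tree is 2-5 (12); add 2.
MST edges: 1-3, 1-5, 4-5, 2-5; total weight 4+6+11+12 = 33.

33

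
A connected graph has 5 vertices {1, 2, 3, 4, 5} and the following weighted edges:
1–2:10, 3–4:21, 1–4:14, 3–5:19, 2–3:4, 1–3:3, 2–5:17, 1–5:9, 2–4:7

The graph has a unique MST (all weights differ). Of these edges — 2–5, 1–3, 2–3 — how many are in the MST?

2

Kruskal: consider edges lightest-first.
1–3 (3): add. Components now {1,3} {2} {4} {5}
2–3 (4): add. Components now {1,2,3} {4} {5}
2–4 (7): add. Components now {1,2,3,4} {5}
1–5 (9): add. Components now {1,2,3,4,5}
MST edge set: {1–3, 2–3, 2–4, 1–5}.
Of the listed edges, {1–3, 2–3} are in the MST → 2.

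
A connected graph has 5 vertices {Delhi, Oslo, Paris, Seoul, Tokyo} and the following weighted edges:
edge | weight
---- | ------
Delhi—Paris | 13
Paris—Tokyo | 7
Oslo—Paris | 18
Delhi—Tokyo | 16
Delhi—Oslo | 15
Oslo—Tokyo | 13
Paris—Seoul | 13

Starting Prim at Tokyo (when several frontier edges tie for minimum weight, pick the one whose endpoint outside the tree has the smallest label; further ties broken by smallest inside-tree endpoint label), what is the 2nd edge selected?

Delhi-Paris

Prim, starting at Tokyo.
Step 1: frontier [Paris—Tokyo 7, Oslo—Tokyo 13, Delhi—Tokyo 16] → take Paris—Tokyo (7); add Paris.
Step 2: frontier [Delhi—Paris 13, Paris—Seoul 13, Oslo—Paris 18, Oslo—Tokyo 13, Delhi—Tokyo 16] → take Delhi—Paris (13); add Delhi.
Step 3: frontier [Delhi—Oslo 15, Paris—Seoul 13, Oslo—Paris 18, Oslo—Tokyo 13] → take Oslo—Tokyo (13); add Oslo.
Step 4: frontier [Paris—Seoul 13] → take Paris—Seoul (13); add Seoul.
The 2nd edge added is Delhi—Paris.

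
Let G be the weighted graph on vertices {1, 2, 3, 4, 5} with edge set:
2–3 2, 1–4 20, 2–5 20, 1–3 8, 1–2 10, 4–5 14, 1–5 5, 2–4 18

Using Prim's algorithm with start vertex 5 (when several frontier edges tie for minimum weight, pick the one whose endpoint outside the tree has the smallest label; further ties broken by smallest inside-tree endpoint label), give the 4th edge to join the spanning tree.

Grow the tree from 5 using Prim:
Step 1: frontier [1–5 5, 4–5 14, 2–5 20] → take 1–5 (5); add 1.
Step 2: frontier [1–3 8, 1–2 10, 1–4 20, 4–5 14, 2–5 20] → take 1–3 (8); add 3.
Step 3: frontier [1–2 10, 1–4 20, 2–3 2, 4–5 14, 2–5 20] → take 2–3 (2); add 2.
Step 4: frontier [1–4 20, 2–4 18, 4–5 14] → take 4–5 (14); add 4.
The 4th edge added is 4–5.

4-5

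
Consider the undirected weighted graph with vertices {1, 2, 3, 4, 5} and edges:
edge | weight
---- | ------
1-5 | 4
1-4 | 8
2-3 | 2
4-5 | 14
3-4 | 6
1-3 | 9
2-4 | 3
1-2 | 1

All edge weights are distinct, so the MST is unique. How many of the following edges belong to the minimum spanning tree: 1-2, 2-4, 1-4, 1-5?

3

Kruskal: consider edges lightest-first.
1-2 (1): add — endpoints in different components.
2-3 (2): add — endpoints in different components.
2-4 (3): add — endpoints in different components.
1-5 (4): add — endpoints in different components.
MST edge set: {1-2, 2-3, 2-4, 1-5}.
Of the listed edges, {1-2, 2-4, 1-5} are in the MST → 3.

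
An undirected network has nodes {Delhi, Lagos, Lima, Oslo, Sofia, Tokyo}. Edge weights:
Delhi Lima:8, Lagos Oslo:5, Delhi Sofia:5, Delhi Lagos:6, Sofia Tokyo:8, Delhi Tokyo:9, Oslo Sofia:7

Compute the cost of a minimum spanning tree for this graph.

32

Sort edges by weight, then run Kruskal:
Delhi Sofia (5): add. Components now {Delhi,Sofia} {Lima} {Oslo} {Lagos} {Tokyo}
Lagos Oslo (5): add. Components now {Delhi,Sofia} {Lima} {Lagos,Oslo} {Tokyo}
Delhi Lagos (6): add. Components now {Delhi,Lagos,Oslo,Sofia} {Lima} {Tokyo}
Oslo Sofia (7): skip — Sofia and Oslo already connected.
Delhi Lima (8): add. Components now {Delhi,Lagos,Lima,Oslo,Sofia} {Tokyo}
Sofia Tokyo (8): add. Components now {Delhi,Lagos,Lima,Oslo,Sofia,Tokyo}
MST edges: Delhi Sofia, Lagos Oslo, Delhi Lagos, Delhi Lima, Sofia Tokyo; total weight 5+5+6+8+8 = 32.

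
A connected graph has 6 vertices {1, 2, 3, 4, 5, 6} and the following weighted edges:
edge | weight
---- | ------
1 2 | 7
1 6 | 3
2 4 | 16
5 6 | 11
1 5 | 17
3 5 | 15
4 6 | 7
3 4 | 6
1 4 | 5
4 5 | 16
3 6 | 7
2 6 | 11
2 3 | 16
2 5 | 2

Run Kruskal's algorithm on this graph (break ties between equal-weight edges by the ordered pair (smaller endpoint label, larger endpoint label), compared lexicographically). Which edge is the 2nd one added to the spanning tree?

1-6

Kruskal's algorithm — process edges by increasing weight (ties by edge label):
2 5 (2): add. Components now {1} {2,5} {3} {4} {6}
1 6 (3): add. Components now {1,6} {2,5} {3} {4}
1 4 (5): add. Components now {1,4,6} {2,5} {3}
3 4 (6): add. Components now {1,3,4,6} {2,5}
1 2 (7): add. Components now {1,2,3,4,5,6}
The 2nd edge added is 1 6.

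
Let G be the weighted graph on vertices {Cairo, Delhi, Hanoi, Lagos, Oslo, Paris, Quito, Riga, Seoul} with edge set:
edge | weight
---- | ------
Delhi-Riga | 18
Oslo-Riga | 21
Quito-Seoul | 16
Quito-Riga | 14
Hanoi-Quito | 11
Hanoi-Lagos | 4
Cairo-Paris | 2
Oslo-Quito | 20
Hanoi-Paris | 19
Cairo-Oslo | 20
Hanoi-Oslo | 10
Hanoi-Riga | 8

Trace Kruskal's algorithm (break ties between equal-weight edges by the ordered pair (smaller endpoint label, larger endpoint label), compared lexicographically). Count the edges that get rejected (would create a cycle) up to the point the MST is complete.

1

Kruskal's algorithm — process edges by increasing weight (ties by edge label):
Cairo-Paris (2): add — endpoints in different components.
Hanoi-Lagos (4): add — endpoints in different components.
Hanoi-Riga (8): add — endpoints in different components.
Hanoi-Oslo (10): add — endpoints in different components.
Hanoi-Quito (11): add — endpoints in different components.
Quito-Riga (14): skip — Riga and Quito already connected.
Quito-Seoul (16): add — endpoints in different components.
Delhi-Riga (18): add — endpoints in different components.
Hanoi-Paris (19): add — endpoints in different components.
Edges rejected before the tree was complete: 1.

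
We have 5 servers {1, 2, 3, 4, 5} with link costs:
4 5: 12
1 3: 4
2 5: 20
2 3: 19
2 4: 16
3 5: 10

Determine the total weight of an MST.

42

Sort edges by weight, then run Kruskal:
1 3 (4): add — endpoints in different components.
3 5 (10): add — endpoints in different components.
4 5 (12): add — endpoints in different components.
2 4 (16): add — endpoints in different components.
MST edges: 1 3, 3 5, 4 5, 2 4; total weight 4+10+12+16 = 42.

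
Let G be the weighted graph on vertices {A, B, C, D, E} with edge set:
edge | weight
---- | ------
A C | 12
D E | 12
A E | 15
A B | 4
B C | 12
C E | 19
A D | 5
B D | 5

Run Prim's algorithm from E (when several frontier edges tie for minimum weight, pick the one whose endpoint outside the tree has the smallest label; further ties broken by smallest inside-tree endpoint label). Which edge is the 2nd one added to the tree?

A-D

Prim, starting at E.
Step 1: frontier [D E 12, A E 15, C E 19] → take D E (12); add D.
Step 2: frontier [A D 5, B D 5, A E 15, C E 19] → take A D (5); add A.
Step 3: frontier [A B 4, A C 12, B D 5, C E 19] → take A B (4); add B.
Step 4: frontier [A C 12, B C 12, C E 19] → take A C (12); add C.
The 2nd edge added is A D.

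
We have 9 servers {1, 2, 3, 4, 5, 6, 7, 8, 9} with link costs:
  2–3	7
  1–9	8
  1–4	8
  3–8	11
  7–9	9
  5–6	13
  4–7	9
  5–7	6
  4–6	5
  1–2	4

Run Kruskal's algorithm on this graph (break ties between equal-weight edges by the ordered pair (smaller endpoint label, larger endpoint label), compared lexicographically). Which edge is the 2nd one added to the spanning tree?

Kruskal's algorithm — process edges by increasing weight (ties by edge label):
1–2 (4): add — endpoints in different components.
4–6 (5): add — endpoints in different components.
5–7 (6): add — endpoints in different components.
2–3 (7): add — endpoints in different components.
1–4 (8): add — endpoints in different components.
1–9 (8): add — endpoints in different components.
4–7 (9): add — endpoints in different components.
7–9 (9): skip — 7 and 9 already connected.
3–8 (11): add — endpoints in different components.
The 2nd edge added is 4–6.

4-6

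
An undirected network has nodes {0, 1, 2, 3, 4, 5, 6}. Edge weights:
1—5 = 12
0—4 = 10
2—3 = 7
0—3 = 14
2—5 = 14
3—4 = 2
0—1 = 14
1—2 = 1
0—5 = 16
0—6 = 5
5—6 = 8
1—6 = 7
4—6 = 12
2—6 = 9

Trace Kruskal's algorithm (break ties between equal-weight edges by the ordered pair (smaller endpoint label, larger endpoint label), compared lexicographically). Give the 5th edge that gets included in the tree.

2-3

Sort edges by weight, then run Kruskal:
1—2 (1): add — endpoints in different components.
3—4 (2): add — endpoints in different components.
0—6 (5): add — endpoints in different components.
1—6 (7): add — endpoints in different components.
2—3 (7): add — endpoints in different components.
5—6 (8): add — endpoints in different components.
The 5th edge added is 2—3.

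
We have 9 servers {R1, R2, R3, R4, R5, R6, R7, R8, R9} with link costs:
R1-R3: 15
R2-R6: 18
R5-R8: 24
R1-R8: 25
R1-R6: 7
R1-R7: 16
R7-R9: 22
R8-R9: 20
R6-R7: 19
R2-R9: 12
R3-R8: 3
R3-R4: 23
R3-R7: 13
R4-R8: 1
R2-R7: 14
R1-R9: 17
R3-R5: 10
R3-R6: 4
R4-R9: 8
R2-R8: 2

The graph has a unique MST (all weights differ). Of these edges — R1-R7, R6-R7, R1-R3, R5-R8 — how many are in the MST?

0

Sort edges by weight, then run Kruskal:
R4-R8 (1): add — endpoints in different components.
R2-R8 (2): add — endpoints in different components.
R3-R8 (3): add — endpoints in different components.
R3-R6 (4): add — endpoints in different components.
R1-R6 (7): add — endpoints in different components.
R4-R9 (8): add — endpoints in different components.
R3-R5 (10): add — endpoints in different components.
R2-R9 (12): skip — R9 and R2 already connected.
R3-R7 (13): add — endpoints in different components.
MST edge set: {R4-R8, R2-R8, R3-R8, R3-R6, R1-R6, R4-R9, R3-R5, R3-R7}.
Of the listed edges, {} are in the MST → 0.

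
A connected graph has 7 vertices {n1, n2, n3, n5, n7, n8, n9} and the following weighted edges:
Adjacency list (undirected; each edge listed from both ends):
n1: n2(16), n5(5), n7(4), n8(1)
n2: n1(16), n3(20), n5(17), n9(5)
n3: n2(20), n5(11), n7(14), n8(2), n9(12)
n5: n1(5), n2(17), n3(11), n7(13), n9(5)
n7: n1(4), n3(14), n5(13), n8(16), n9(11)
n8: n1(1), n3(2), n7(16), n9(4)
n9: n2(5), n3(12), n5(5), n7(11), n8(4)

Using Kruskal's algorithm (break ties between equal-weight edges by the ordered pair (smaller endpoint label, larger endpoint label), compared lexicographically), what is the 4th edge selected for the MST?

n8-n9

Kruskal's algorithm — process edges by increasing weight (ties by edge label):
n1–n8 (1): add. Components now {n1,n8} {n2} {n5} {n9} {n3} {n7}
n3–n8 (2): add. Components now {n1,n3,n8} {n2} {n5} {n9} {n7}
n1–n7 (4): add. Components now {n1,n3,n7,n8} {n2} {n5} {n9}
n8–n9 (4): add. Components now {n1,n3,n7,n8,n9} {n2} {n5}
n1–n5 (5): add. Components now {n1,n3,n5,n7,n8,n9} {n2}
n2–n9 (5): add. Components now {n1,n2,n3,n5,n7,n8,n9}
The 4th edge added is n8–n9.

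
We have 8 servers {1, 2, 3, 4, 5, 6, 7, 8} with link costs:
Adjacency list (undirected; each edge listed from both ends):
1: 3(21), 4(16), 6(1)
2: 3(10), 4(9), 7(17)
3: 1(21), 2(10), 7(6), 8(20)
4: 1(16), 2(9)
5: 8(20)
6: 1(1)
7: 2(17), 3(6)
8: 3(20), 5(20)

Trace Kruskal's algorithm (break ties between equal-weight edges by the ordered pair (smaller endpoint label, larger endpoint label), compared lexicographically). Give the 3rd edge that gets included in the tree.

2-4

Kruskal's algorithm — process edges by increasing weight (ties by edge label):
1 6 (1): add — endpoints in different components.
3 7 (6): add — endpoints in different components.
2 4 (9): add — endpoints in different components.
2 3 (10): add — endpoints in different components.
1 4 (16): add — endpoints in different components.
2 7 (17): skip — 2 and 7 already connected.
3 8 (20): add — endpoints in different components.
5 8 (20): add — endpoints in different components.
The 3rd edge added is 2 4.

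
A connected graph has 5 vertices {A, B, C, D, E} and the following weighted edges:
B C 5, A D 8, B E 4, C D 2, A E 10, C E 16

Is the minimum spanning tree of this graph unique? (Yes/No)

Yes

Kruskal: consider edges lightest-first.
C D (2): add. Components now {A} {B} {C,D} {E}
B E (4): add. Components now {A} {B,E} {C,D}
B C (5): add. Components now {A} {B,C,D,E}
A D (8): add. Components now {A,B,C,D,E}
Every non-tree edge has weight strictly greater than the heaviest edge on the tree path between its endpoints, so the MST is unique.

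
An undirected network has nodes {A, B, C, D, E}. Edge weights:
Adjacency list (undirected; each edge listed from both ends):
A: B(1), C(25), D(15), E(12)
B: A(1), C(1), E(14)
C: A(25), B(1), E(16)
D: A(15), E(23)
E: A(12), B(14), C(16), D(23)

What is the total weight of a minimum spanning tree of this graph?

Grow the tree from A using Prim:
Step 1: cheapest edge leaving the tree is A-B (1); add B.
Step 2: cheapest edge leaving the tree is B-C (1); add C.
Step 3: cheapest edge leaving the tree is A-E (12); add E.
Step 4: cheapest edge leaving the tree is A-D (15); add D.
MST edges: A-B, B-C, A-E, A-D; total weight 1+1+12+15 = 29.

29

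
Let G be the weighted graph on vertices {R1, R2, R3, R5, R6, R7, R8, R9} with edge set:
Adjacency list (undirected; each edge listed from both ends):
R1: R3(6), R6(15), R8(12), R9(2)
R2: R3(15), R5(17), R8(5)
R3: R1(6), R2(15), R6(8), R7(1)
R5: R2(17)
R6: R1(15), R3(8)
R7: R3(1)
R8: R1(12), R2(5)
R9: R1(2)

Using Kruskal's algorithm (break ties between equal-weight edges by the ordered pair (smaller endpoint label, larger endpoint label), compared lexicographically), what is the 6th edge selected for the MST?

Sort edges by weight, then run Kruskal:
R3 R7 (1): add — endpoints in different components.
R1 R9 (2): add — endpoints in different components.
R2 R8 (5): add — endpoints in different components.
R1 R3 (6): add — endpoints in different components.
R3 R6 (8): add — endpoints in different components.
R1 R8 (12): add — endpoints in different components.
R1 R6 (15): skip — R6 and R1 already connected.
R2 R3 (15): skip — R3 and R2 already connected.
R2 R5 (17): add — endpoints in different components.
The 6th edge added is R1 R8.

R1-R8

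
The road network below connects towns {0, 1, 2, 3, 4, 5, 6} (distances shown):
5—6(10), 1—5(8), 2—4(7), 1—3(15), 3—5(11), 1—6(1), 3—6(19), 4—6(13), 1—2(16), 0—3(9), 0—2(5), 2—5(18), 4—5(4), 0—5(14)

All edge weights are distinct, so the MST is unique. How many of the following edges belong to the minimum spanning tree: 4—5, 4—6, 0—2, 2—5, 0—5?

Kruskal's algorithm — process edges by increasing weight (ties by edge label):
1—6 (1): add — endpoints in different components.
4—5 (4): add — endpoints in different components.
0—2 (5): add — endpoints in different components.
2—4 (7): add — endpoints in different components.
1—5 (8): add — endpoints in different components.
0—3 (9): add — endpoints in different components.
MST edge set: {1—6, 4—5, 0—2, 2—4, 1—5, 0—3}.
Of the listed edges, {4—5, 0—2} are in the MST → 2.

2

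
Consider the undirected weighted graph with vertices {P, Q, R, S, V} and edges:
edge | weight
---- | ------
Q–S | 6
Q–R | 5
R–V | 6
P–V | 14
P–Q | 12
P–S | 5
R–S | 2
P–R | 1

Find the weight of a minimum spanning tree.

14

Kruskal: consider edges lightest-first.
P–R (1): add. Components now {P,R} {S} {Q} {V}
R–S (2): add. Components now {P,R,S} {Q} {V}
P–S (5): skip — S and P already connected.
Q–R (5): add. Components now {P,Q,R,S} {V}
Q–S (6): skip — S and Q already connected.
R–V (6): add. Components now {P,Q,R,S,V}
MST edges: P–R, R–S, Q–R, R–V; total weight 1+2+5+6 = 14.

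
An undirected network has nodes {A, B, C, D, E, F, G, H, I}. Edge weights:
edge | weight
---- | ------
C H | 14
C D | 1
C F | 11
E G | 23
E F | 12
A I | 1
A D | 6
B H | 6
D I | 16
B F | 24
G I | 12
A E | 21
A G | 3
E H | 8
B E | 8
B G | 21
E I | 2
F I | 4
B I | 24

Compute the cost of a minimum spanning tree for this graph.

Sort edges by weight, then run Kruskal:
A I (1): add — endpoints in different components.
C D (1): add — endpoints in different components.
E I (2): add — endpoints in different components.
A G (3): add — endpoints in different components.
F I (4): add — endpoints in different components.
A D (6): add — endpoints in different components.
B H (6): add — endpoints in different components.
B E (8): add — endpoints in different components.
MST edges: A I, C D, E I, A G, F I, A D, B H, B E; total weight 1+1+2+3+4+6+6+8 = 31.

31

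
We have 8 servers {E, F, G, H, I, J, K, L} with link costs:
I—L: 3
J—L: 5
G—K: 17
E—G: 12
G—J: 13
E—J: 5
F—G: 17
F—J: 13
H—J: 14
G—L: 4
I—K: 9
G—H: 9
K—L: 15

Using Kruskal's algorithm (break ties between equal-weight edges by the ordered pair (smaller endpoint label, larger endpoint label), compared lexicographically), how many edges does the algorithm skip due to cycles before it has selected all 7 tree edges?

1

Kruskal's algorithm — process edges by increasing weight (ties by edge label):
I—L (3): add — endpoints in different components.
G—L (4): add — endpoints in different components.
E—J (5): add — endpoints in different components.
J—L (5): add — endpoints in different components.
G—H (9): add — endpoints in different components.
I—K (9): add — endpoints in different components.
E—G (12): skip — E and G already connected.
F—J (13): add — endpoints in different components.
Edges rejected before the tree was complete: 1.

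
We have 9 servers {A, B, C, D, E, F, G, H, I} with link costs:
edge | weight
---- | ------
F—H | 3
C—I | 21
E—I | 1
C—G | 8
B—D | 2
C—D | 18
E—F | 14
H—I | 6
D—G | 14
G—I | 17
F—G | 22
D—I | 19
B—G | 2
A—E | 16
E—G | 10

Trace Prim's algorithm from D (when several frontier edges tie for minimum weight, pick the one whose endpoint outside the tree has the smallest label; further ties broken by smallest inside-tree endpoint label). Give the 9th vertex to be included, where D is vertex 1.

Prim, starting at D.
Step 1: cheapest edge leaving the tree is B—D (2); add B.
Step 2: cheapest edge leaving the tree is B—G (2); add G.
Step 3: cheapest edge leaving the tree is C—G (8); add C.
Step 4: cheapest edge leaving the tree is E—G (10); add E.
Step 5: cheapest edge leaving the tree is E—I (1); add I.
Step 6: cheapest edge leaving the tree is H—I (6); add H.
Step 7: cheapest edge leaving the tree is F—H (3); add F.
Step 8: cheapest edge leaving the tree is A—E (16); add A.
Vertex order: D, B, G, C, E, I, H, F, A. The 9th vertex is A.

A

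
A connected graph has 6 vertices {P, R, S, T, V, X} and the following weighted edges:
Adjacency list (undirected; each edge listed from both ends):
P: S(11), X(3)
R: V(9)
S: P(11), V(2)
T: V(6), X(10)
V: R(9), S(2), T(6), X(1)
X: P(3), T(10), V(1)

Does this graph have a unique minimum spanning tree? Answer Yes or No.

Kruskal's algorithm — process edges by increasing weight (ties by edge label):
V–X (1): add. Components now {S} {P} {V,X} {R} {T}
S–V (2): add. Components now {S,V,X} {P} {R} {T}
P–X (3): add. Components now {P,S,V,X} {R} {T}
T–V (6): add. Components now {P,S,T,V,X} {R}
R–V (9): add. Components now {P,R,S,T,V,X}
Every non-tree edge has weight strictly greater than the heaviest edge on the tree path between its endpoints, so the MST is unique.

Yes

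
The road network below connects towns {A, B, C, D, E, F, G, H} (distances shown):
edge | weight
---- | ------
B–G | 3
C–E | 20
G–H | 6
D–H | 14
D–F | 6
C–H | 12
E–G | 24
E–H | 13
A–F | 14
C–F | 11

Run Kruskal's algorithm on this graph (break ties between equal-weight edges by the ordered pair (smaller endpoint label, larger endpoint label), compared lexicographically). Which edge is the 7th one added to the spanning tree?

A-F

Kruskal's algorithm — process edges by increasing weight (ties by edge label):
B–G (3): add — endpoints in different components.
D–F (6): add — endpoints in different components.
G–H (6): add — endpoints in different components.
C–F (11): add — endpoints in different components.
C–H (12): add — endpoints in different components.
E–H (13): add — endpoints in different components.
A–F (14): add — endpoints in different components.
The 7th edge added is A–F.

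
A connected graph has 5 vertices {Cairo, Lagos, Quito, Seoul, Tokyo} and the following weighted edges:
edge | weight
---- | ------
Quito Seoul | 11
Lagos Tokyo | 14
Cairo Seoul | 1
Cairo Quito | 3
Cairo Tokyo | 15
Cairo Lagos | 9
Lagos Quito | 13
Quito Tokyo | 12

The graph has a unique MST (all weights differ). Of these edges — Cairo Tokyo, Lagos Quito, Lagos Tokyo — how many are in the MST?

0

Sort edges by weight, then run Kruskal:
Cairo Seoul (1): add — endpoints in different components.
Cairo Quito (3): add — endpoints in different components.
Cairo Lagos (9): add — endpoints in different components.
Quito Seoul (11): skip — Quito and Seoul already connected.
Quito Tokyo (12): add — endpoints in different components.
MST edge set: {Cairo Seoul, Cairo Quito, Cairo Lagos, Quito Tokyo}.
Of the listed edges, {} are in the MST → 0.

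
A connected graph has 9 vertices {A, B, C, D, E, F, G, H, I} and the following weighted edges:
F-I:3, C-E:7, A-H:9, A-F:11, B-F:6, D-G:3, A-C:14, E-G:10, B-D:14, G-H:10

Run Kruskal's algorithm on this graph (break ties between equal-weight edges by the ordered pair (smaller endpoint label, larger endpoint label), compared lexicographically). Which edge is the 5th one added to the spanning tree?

Sort edges by weight, then run Kruskal:
D-G (3): add — endpoints in different components.
F-I (3): add — endpoints in different components.
B-F (6): add — endpoints in different components.
C-E (7): add — endpoints in different components.
A-H (9): add — endpoints in different components.
E-G (10): add — endpoints in different components.
G-H (10): add — endpoints in different components.
A-F (11): add — endpoints in different components.
The 5th edge added is A-H.

A-H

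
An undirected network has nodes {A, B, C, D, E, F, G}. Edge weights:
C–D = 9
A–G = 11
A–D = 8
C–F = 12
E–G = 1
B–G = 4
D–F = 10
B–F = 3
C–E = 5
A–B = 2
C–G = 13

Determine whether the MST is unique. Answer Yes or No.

Yes

Sort edges by weight, then run Kruskal:
E–G (1): add. Components now {A} {B} {C} {D} {E,G} {F}
A–B (2): add. Components now {A,B} {C} {D} {E,G} {F}
B–F (3): add. Components now {A,B,F} {C} {D} {E,G}
B–G (4): add. Components now {A,B,E,F,G} {C} {D}
C–E (5): add. Components now {A,B,C,E,F,G} {D}
A–D (8): add. Components now {A,B,C,D,E,F,G}
Every non-tree edge has weight strictly greater than the heaviest edge on the tree path between its endpoints, so the MST is unique.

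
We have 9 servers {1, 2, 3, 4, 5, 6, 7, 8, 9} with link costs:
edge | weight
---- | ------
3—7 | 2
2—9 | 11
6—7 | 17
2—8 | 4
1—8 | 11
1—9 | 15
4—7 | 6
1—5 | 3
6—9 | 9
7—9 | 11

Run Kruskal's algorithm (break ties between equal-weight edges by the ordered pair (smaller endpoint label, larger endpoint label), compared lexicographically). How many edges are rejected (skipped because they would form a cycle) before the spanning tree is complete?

Sort edges by weight, then run Kruskal:
3—7 (2): add — endpoints in different components.
1—5 (3): add — endpoints in different components.
2—8 (4): add — endpoints in different components.
4—7 (6): add — endpoints in different components.
6—9 (9): add — endpoints in different components.
1—8 (11): add — endpoints in different components.
2—9 (11): add — endpoints in different components.
7—9 (11): add — endpoints in different components.
Edges rejected before the tree was complete: 0.

0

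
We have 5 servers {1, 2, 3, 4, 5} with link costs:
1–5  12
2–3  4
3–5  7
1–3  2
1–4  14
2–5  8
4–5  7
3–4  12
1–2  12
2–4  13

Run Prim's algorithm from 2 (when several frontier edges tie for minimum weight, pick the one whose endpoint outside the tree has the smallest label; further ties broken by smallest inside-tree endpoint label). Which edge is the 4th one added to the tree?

4-5

Grow the tree from 2 using Prim:
Step 1: cheapest edge leaving the tree is 2–3 (4); add 3.
Step 2: cheapest edge leaving the tree is 1–3 (2); add 1.
Step 3: cheapest edge leaving the tree is 3–5 (7); add 5.
Step 4: cheapest edge leaving the tree is 4–5 (7); add 4.
The 4th edge added is 4–5.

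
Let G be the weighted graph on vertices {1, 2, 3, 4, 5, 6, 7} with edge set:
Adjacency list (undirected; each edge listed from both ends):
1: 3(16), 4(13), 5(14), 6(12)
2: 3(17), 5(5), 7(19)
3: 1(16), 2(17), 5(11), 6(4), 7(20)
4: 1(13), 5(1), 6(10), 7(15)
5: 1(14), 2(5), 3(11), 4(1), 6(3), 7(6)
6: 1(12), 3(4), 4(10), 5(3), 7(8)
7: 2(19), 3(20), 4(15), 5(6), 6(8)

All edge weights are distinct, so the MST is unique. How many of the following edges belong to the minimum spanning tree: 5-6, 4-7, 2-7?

Sort edges by weight, then run Kruskal:
4-5 (1): add. Components now {1} {2} {3} {4,5} {6} {7}
5-6 (3): add. Components now {1} {2} {3} {4,5,6} {7}
3-6 (4): add. Components now {1} {2} {3,4,5,6} {7}
2-5 (5): add. Components now {1} {2,3,4,5,6} {7}
5-7 (6): add. Components now {1} {2,3,4,5,6,7}
6-7 (8): skip — 6 and 7 already connected.
4-6 (10): skip — 4 and 6 already connected.
3-5 (11): skip — 3 and 5 already connected.
1-6 (12): add. Components now {1,2,3,4,5,6,7}
MST edge set: {4-5, 5-6, 3-6, 2-5, 5-7, 1-6}.
Of the listed edges, {5-6} are in the MST → 1.

1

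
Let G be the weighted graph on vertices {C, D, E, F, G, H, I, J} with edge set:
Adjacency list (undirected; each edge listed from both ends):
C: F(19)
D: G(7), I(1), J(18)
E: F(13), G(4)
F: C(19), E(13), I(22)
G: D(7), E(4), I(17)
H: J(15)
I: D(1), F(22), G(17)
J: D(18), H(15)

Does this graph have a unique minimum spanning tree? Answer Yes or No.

Kruskal: consider edges lightest-first.
D–I (1): add — endpoints in different components.
E–G (4): add — endpoints in different components.
D–G (7): add — endpoints in different components.
E–F (13): add — endpoints in different components.
H–J (15): add — endpoints in different components.
G–I (17): skip — G and I already connected.
D–J (18): add — endpoints in different components.
C–F (19): add — endpoints in different components.
Every non-tree edge has weight strictly greater than the heaviest edge on the tree path between its endpoints, so the MST is unique.

Yes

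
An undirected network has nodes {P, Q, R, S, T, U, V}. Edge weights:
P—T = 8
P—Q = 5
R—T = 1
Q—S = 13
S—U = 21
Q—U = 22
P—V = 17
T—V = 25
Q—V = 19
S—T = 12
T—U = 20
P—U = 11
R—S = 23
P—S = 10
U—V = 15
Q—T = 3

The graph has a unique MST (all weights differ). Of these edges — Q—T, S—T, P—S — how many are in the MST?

Sort edges by weight, then run Kruskal:
R—T (1): add — endpoints in different components.
Q—T (3): add — endpoints in different components.
P—Q (5): add — endpoints in different components.
P—T (8): skip — P and T already connected.
P—S (10): add — endpoints in different components.
P—U (11): add — endpoints in different components.
S—T (12): skip — T and S already connected.
Q—S (13): skip — Q and S already connected.
U—V (15): add — endpoints in different components.
MST edge set: {R—T, Q—T, P—Q, P—S, P—U, U—V}.
Of the listed edges, {Q—T, P—S} are in the MST → 2.

2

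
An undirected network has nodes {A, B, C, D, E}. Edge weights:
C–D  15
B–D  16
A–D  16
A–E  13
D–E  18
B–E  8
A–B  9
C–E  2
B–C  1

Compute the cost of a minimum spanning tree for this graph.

27

Kruskal's algorithm — process edges by increasing weight (ties by edge label):
B–C (1): add — endpoints in different components.
C–E (2): add — endpoints in different components.
B–E (8): skip — B and E already connected.
A–B (9): add — endpoints in different components.
A–E (13): skip — A and E already connected.
C–D (15): add — endpoints in different components.
MST edges: B–C, C–E, A–B, C–D; total weight 1+2+9+15 = 27.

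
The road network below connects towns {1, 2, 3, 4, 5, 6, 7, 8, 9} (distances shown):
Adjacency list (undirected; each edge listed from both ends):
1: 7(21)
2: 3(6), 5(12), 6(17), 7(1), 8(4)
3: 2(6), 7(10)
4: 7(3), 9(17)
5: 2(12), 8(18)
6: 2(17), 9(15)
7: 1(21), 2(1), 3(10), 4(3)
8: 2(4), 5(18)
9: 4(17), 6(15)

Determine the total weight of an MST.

79

Grow the tree from 8 using Prim:
Step 1: frontier [2–8 4, 5–8 18] → take 2–8 (4); add 2.
Step 2: frontier [2–7 1, 2–3 6, 2–5 12, 2–6 17, 5–8 18] → take 2–7 (1); add 7.
Step 3: frontier [2–3 6, 2–5 12, 2–6 17, 4–7 3, 3–7 10, 1–7 21, 5–8 18] → take 4–7 (3); add 4.
Step 4: frontier [2–3 6, 2–5 12, 2–6 17, 4–9 17, 3–7 10, 1–7 21, 5–8 18] → take 2–3 (6); add 3.
Step 5: frontier [2–5 12, 2–6 17, 4–9 17, 1–7 21, 5–8 18] → take 2–5 (12); add 5.
Step 6: frontier [2–6 17, 4–9 17, 1–7 21] → take 2–6 (17); add 6.
Step 7: frontier [4–9 17, 6–9 15, 1–7 21] → take 6–9 (15); add 9.
Step 8: frontier [1–7 21] → take 1–7 (21); add 1.
MST edges: 2–8, 2–7, 4–7, 2–3, 2–5, 2–6, 6–9, 1–7; total weight 4+1+3+6+12+17+15+21 = 79.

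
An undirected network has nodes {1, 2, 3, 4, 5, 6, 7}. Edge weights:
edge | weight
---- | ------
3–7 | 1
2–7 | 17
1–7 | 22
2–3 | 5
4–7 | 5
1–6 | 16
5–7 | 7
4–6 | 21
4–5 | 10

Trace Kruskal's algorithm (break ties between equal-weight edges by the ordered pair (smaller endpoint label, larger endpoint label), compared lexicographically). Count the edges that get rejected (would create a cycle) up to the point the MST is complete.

Sort edges by weight, then run Kruskal:
3–7 (1): add. Components now {1} {2} {3,7} {4} {5} {6}
2–3 (5): add. Components now {1} {2,3,7} {4} {5} {6}
4–7 (5): add. Components now {1} {2,3,4,7} {5} {6}
5–7 (7): add. Components now {1} {2,3,4,5,7} {6}
4–5 (10): skip — 4 and 5 already connected.
1–6 (16): add. Components now {1,6} {2,3,4,5,7}
2–7 (17): skip — 2 and 7 already connected.
4–6 (21): add. Components now {1,2,3,4,5,6,7}
Edges rejected before the tree was complete: 2.

2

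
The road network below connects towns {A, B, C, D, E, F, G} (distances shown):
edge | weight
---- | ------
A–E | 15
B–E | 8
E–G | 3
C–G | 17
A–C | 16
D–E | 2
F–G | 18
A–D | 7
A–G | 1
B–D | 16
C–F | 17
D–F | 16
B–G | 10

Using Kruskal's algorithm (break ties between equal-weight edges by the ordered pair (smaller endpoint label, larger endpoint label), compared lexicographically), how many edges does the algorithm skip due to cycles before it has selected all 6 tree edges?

Kruskal's algorithm — process edges by increasing weight (ties by edge label):
A–G (1): add — endpoints in different components.
D–E (2): add — endpoints in different components.
E–G (3): add — endpoints in different components.
A–D (7): skip — A and D already connected.
B–E (8): add — endpoints in different components.
B–G (10): skip — B and G already connected.
A–E (15): skip — A and E already connected.
A–C (16): add — endpoints in different components.
B–D (16): skip — B and D already connected.
D–F (16): add — endpoints in different components.
Edges rejected before the tree was complete: 4.

4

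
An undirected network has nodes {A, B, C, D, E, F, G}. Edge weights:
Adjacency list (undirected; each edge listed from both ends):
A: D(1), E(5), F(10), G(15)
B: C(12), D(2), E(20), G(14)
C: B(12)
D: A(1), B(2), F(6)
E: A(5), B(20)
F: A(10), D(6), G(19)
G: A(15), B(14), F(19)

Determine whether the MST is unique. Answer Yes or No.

Kruskal: consider edges lightest-first.
A-D (1): add — endpoints in different components.
B-D (2): add — endpoints in different components.
A-E (5): add — endpoints in different components.
D-F (6): add — endpoints in different components.
A-F (10): skip — A and F already connected.
B-C (12): add — endpoints in different components.
B-G (14): add — endpoints in different components.
Every non-tree edge has weight strictly greater than the heaviest edge on the tree path between its endpoints, so the MST is unique.

Yes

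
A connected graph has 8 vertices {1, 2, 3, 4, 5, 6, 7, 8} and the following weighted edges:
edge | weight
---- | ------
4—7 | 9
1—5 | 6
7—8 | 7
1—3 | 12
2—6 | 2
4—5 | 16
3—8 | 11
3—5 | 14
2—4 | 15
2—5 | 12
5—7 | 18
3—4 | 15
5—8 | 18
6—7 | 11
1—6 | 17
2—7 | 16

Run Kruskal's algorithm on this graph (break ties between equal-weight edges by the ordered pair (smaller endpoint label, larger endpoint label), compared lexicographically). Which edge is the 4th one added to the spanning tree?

Kruskal's algorithm — process edges by increasing weight (ties by edge label):
2—6 (2): add — endpoints in different components.
1—5 (6): add — endpoints in different components.
7—8 (7): add — endpoints in different components.
4—7 (9): add — endpoints in different components.
3—8 (11): add — endpoints in different components.
6—7 (11): add — endpoints in different components.
1—3 (12): add — endpoints in different components.
The 4th edge added is 4—7.

4-7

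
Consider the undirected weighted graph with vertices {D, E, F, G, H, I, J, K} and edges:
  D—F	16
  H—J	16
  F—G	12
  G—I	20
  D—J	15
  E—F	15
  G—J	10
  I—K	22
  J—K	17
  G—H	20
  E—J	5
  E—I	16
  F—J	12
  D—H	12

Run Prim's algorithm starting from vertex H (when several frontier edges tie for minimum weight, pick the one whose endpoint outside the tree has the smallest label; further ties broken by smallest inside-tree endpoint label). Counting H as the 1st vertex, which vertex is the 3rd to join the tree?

J

Grow the tree from H using Prim:
Step 1: frontier [D—H 12, H—J 16, G—H 20] → take D—H (12); add D.
Step 2: frontier [D—J 15, D—F 16, H—J 16, G—H 20] → take D—J (15); add J.
Step 3: frontier [D—F 16, G—H 20, E—J 5, G—J 10, F—J 12, J—K 17] → take E—J (5); add E.
Step 4: frontier [D—F 16, E—F 15, E—I 16, G—H 20, G—J 10, F—J 12, J—K 17] → take G—J (10); add G.
Step 5: frontier [D—F 16, E—F 15, E—I 16, F—G 12, G—I 20, F—J 12, J—K 17] → take F—G (12); add F.
Step 6: frontier [E—I 16, G—I 20, J—K 17] → take E—I (16); add I.
Step 7: frontier [I—K 22, J—K 17] → take J—K (17); add K.
Vertex order: H, D, J, E, G, F, I, K. The 3rd vertex is J.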